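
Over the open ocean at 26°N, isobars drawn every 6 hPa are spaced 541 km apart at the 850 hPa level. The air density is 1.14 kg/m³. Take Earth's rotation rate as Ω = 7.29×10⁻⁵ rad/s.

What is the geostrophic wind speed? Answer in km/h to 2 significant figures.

55 km/h

Coriolis parameter at 26°N:
f = 2Ω sin φ = 2 × 7.29×10⁻⁵ × sin 26° = 6.39×10⁻⁵ s⁻¹
Pressure gradient: |∂P/∂n| = 600 Pa / 541000 m = 1.11×10⁻³ Pa/m
Geostrophic balance (pressure-gradient force = Coriolis force):
V_g = (1/(fρ)) |∂P/∂n| = 1.11×10⁻³ / (6.39×10⁻⁵ × 1.14) = 15.2 m/s
Converting: 15.2 m/s × 3.6 = 55 km/h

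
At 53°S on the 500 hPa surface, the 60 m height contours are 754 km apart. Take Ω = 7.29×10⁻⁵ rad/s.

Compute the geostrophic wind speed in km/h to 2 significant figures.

24 km/h

Coriolis parameter at 53°S:
f = 2Ω sin φ = 2 × 7.29×10⁻⁵ × sin 53° = 1.16×10⁻⁴ s⁻¹
Height gradient: |∂Z/∂n| = 60 m / 754000 m = 7.96×10⁻⁵
On a pressure surface, geostrophic balance gives V_g = (g/f)|∂Z/∂n|:
V_g = 9.81 × 7.96×10⁻⁵ / 1.16×10⁻⁴ = 6.70 m/s
Converting: 6.70 m/s × 3.6 = 24 km/h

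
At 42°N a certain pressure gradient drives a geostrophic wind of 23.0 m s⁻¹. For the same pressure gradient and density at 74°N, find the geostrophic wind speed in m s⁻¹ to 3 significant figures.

With the same pressure gradient and density, V_g ∝ 1/f ∝ 1/sin φ.
V₂ = V₁ · sin φ₁ / sin φ₂ = 23.0 × sin 42° / sin 74°
V₂ = 23.0 × 0.6691/0.9613 = 16.0 m s⁻¹

16.0 m s⁻¹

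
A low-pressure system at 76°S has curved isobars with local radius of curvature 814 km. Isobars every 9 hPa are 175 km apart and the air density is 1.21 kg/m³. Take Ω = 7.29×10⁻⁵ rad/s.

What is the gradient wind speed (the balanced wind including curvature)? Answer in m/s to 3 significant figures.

Coriolis parameter at 76°S:
f = 2Ω sin φ = 2 × 7.29×10⁻⁵ × sin 76° = 1.41×10⁻⁴ s⁻¹
Pressure gradient: |∂P/∂n| = 900 Pa / 175000 m = 5.14×10⁻³ Pa/m
Geostrophic speed: V_g = |∂P/∂n|/(fρ) = 5.14×10⁻³/(1.41×10⁻⁴ × 1.21) = 30.0 m/s
Around a low, centrifugal force acts outward with Coriolis, so pressure-gradient force balances both:
(1/ρ)|∂P/∂n| = fV + V²/R  →  V² + fR·V − fR·V_g = 0
With fR = 1.41×10⁻⁴ × 814×10³ m = 115 m/s:
V = [−fR + √((fR)² + 4 fR V_g)]/2 = [−115 + √(115² + 4×115×30)]/2 = 24.7 m/s
Subgeostrophic (V < V_g = 30 m/s), as expected around a low.

24.7 m/s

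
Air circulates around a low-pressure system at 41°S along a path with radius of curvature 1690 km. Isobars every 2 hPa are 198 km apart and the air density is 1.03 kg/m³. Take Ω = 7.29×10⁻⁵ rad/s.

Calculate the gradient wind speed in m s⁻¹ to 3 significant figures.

Coriolis parameter at 41°S:
f = 2Ω sin φ = 2 × 7.29×10⁻⁵ × sin 41° = 9.57×10⁻⁵ s⁻¹
Pressure gradient: |∂P/∂n| = 200 Pa / 198000 m = 1.01×10⁻³ Pa/m
Geostrophic speed: V_g = |∂P/∂n|/(fρ) = 1.01×10⁻³/(9.57×10⁻⁵ × 1.03) = 10.3 m/s
Around a low, centrifugal force acts outward with Coriolis, so pressure-gradient force balances both:
(1/ρ)|∂P/∂n| = fV + V²/R  →  V² + fR·V − fR·V_g = 0
With fR = 9.57×10⁻⁵ × 1690×10³ m = 162 m/s:
V = [−fR + √((fR)² + 4 fR V_g)]/2 = [−162 + √(162² + 4×162×10.3)]/2 = 9.67 m/s
Subgeostrophic (V < V_g = 10.3 m/s), as expected around a low.

9.67 m s⁻¹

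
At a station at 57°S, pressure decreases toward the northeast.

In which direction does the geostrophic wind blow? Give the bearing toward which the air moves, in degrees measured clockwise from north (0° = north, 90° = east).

315°

The pressure-gradient force points toward the northeast (bearing 045°).
Geostrophic balance: in the Southern Hemisphere the Coriolis force deflects motion to the left, so the geostrophic wind blows 90° to the left of the pressure-gradient force (low pressure on the right).
Rotating 045° by 90° counterclockwise gives 315° — the wind blows toward the northwest.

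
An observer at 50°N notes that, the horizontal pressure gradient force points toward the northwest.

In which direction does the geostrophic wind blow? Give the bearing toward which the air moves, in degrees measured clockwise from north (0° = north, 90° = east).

045°

The pressure-gradient force points toward the northwest (bearing 315°).
Geostrophic balance: in the Northern Hemisphere the Coriolis force deflects motion to the right, so the geostrophic wind blows 90° to the right of the pressure-gradient force (low pressure on the left).
Rotating 315° by 90° clockwise gives 045° — the wind blows toward the northeast.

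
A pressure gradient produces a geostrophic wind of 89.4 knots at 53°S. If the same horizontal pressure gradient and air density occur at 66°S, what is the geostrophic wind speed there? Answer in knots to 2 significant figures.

78 knots

With the same pressure gradient and density, V_g ∝ 1/f ∝ 1/sin φ.
V₂ = V₁ · sin φ₁ / sin φ₂ = 89.4 × sin 53° / sin 66°
V₂ = 89.4 × 0.7986/0.9135 = 78 knots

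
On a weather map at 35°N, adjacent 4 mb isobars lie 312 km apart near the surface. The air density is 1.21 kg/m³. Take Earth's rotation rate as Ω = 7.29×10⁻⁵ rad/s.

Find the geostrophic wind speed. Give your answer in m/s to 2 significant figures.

Coriolis parameter at 35°N:
f = 2Ω sin φ = 2 × 7.29×10⁻⁵ × sin 35° = 8.36×10⁻⁵ s⁻¹
Pressure gradient: |∂P/∂n| = 400 Pa / 312000 m = 1.28×10⁻³ Pa/m
Geostrophic balance (pressure-gradient force = Coriolis force):
V_g = (1/(fρ)) |∂P/∂n| = 1.28×10⁻³ / (8.36×10⁻⁵ × 1.21) = 12.7 m/s

13 m/s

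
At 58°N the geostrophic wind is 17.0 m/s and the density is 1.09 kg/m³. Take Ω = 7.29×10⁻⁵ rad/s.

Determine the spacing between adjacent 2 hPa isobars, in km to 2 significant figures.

87 km

Coriolis parameter at 58°N:
f = 2Ω sin φ = 2 × 7.29×10⁻⁵ × sin 58° = 1.24×10⁻⁴ s⁻¹
Geostrophic balance rearranged: |∂P/∂n| = f ρ V_g
|∂P/∂n| = 1.24×10⁻⁴ × 1.09 × 17.0 = 2.29×10⁻³ Pa/m
Isobar spacing: Δn = ΔP/|∂P/∂n| = 200 Pa / 2.29×10⁻³ Pa/m = 87292 m ≈ 87 km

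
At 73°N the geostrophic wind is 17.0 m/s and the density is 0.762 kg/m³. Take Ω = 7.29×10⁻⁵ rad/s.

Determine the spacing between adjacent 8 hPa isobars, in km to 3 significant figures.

Coriolis parameter at 73°N:
f = 2Ω sin φ = 2 × 7.29×10⁻⁵ × sin 73° = 1.39×10⁻⁴ s⁻¹
Geostrophic balance rearranged: |∂P/∂n| = f ρ V_g
|∂P/∂n| = 1.39×10⁻⁴ × 0.762 × 17.0 = 1.81×10⁻³ Pa/m
Isobar spacing: Δn = ΔP/|∂P/∂n| = 800 Pa / 1.81×10⁻³ Pa/m = 442927 m ≈ 443 km

443 km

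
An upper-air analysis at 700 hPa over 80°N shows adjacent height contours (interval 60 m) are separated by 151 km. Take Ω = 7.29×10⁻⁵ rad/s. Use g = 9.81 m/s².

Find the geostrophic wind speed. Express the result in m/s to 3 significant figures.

27.1 m/s

Coriolis parameter at 80°N:
f = 2Ω sin φ = 2 × 7.29×10⁻⁵ × sin 80° = 1.44×10⁻⁴ s⁻¹
Height gradient: |∂Z/∂n| = 60 m / 151000 m = 3.97×10⁻⁴
On a pressure surface, geostrophic balance gives V_g = (g/f)|∂Z/∂n|:
V_g = 9.81 × 3.97×10⁻⁴ / 1.44×10⁻⁴ = 27.1 m/s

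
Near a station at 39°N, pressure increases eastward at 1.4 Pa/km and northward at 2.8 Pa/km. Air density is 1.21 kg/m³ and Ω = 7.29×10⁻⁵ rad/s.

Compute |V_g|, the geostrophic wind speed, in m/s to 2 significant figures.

28 m/s

Coriolis parameter at 39°N:
f = 2Ω sin φ = 2 × 7.29×10⁻⁵ × sin 39° = 9.18×10⁻⁵ s⁻¹
Component geostrophic relations (x east, y north):
u_g = −(1/(fρ)) ∂P/∂y,  v_g = (1/(fρ)) ∂P/∂x
u_g = −(2.8×10⁻³)/(9.18×10⁻⁵ × 1.21) = −25.2 m/s;  v_g = (1.4×10⁻³)/(9.18×10⁻⁵ × 1.21) = 12.6 m/s
|V_g| = √(u_g² + v_g²) = 28.2 m/s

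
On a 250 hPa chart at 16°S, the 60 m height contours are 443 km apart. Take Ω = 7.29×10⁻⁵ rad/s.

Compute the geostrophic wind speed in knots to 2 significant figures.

Coriolis parameter at 16°S:
f = 2Ω sin φ = 2 × 7.29×10⁻⁵ × sin 16° = 4.02×10⁻⁵ s⁻¹
Height gradient: |∂Z/∂n| = 60 m / 443000 m = 1.35×10⁻⁴
On a pressure surface, geostrophic balance gives V_g = (g/f)|∂Z/∂n|:
V_g = 9.81 × 1.35×10⁻⁴ / 4.02×10⁻⁵ = 33.1 m/s
Converting: 33.1 m/s × 1.944 = 64 knots

64 knots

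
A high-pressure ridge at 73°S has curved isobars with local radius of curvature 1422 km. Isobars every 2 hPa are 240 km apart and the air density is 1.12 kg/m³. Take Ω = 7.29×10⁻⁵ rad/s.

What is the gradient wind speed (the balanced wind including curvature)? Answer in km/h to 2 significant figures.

Coriolis parameter at 73°S:
f = 2Ω sin φ = 2 × 7.29×10⁻⁵ × sin 73° = 1.39×10⁻⁴ s⁻¹
Pressure gradient: |∂P/∂n| = 200 Pa / 240000 m = 8.33×10⁻⁴ Pa/m
Geostrophic speed: V_g = |∂P/∂n|/(fρ) = 8.33×10⁻⁴/(1.39×10⁻⁴ × 1.12) = 5.34 m/s
Around a high, pressure-gradient force acts outward with centrifugal, so Coriolis balances both:
fV = (1/ρ)|∂P/∂n| + V²/R  →  V² − fR·V + fR·V_g = 0
With fR = 1.39×10⁻⁴ × 1422×10³ m = 198 m/s:
V = [fR − √((fR)² − 4 fR V_g)]/2 = [198 − √(198² − 4×198×5.34)]/2 = 5.49 m/s
Supergeostrophic (V > V_g = 5.34 m/s), as expected around a high.
Converting: 5.49 m/s × 3.6 = 20 km/h

20 km/h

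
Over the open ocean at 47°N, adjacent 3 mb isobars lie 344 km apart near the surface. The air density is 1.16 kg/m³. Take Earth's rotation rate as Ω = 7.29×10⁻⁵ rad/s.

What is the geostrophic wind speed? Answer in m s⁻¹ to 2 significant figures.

Coriolis parameter at 47°N:
f = 2Ω sin φ = 2 × 7.29×10⁻⁵ × sin 47° = 1.07×10⁻⁴ s⁻¹
Pressure gradient: |∂P/∂n| = 300 Pa / 344000 m = 8.72×10⁻⁴ Pa/m
Geostrophic balance (pressure-gradient force = Coriolis force):
V_g = (1/(fρ)) |∂P/∂n| = 8.72×10⁻⁴ / (1.07×10⁻⁴ × 1.16) = 7.05 m/s

7.1 m s⁻¹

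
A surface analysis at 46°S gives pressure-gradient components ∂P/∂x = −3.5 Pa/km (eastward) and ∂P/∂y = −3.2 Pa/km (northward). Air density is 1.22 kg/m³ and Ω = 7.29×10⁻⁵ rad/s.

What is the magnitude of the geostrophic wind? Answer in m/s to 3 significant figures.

37.1 m/s

Coriolis parameter at 46°S:
f = 2Ω sin φ = 2 × 7.29×10⁻⁵ × sin 46° = 1.05×10⁻⁴ s⁻¹
In the Southern Hemisphere f is negative: f = −1.05×10⁻⁴ s⁻¹.
Component geostrophic relations (x east, y north):
u_g = −(1/(fρ)) ∂P/∂y,  v_g = (1/(fρ)) ∂P/∂x
u_g = −(−3.2×10⁻³)/(−1.05×10⁻⁴ × 1.22) = −25.0 m/s;  v_g = (−3.5×10⁻³)/(−1.05×10⁻⁴ × 1.22) = 27.4 m/s
|V_g| = √(u_g² + v_g²) = 37.1 m/s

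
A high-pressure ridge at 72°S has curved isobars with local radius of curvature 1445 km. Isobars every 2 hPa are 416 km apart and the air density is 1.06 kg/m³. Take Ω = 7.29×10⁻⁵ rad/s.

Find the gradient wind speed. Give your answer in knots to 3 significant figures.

6.47 knots

Coriolis parameter at 72°S:
f = 2Ω sin φ = 2 × 7.29×10⁻⁵ × sin 72° = 1.39×10⁻⁴ s⁻¹
Pressure gradient: |∂P/∂n| = 200 Pa / 416000 m = 4.81×10⁻⁴ Pa/m
Geostrophic speed: V_g = |∂P/∂n|/(fρ) = 4.81×10⁻⁴/(1.39×10⁻⁴ × 1.06) = 3.27 m/s
Around a high, pressure-gradient force acts outward with centrifugal, so Coriolis balances both:
fV = (1/ρ)|∂P/∂n| + V²/R  →  V² − fR·V + fR·V_g = 0
With fR = 1.39×10⁻⁴ × 1445×10³ m = 200 m/s:
V = [fR − √((fR)² − 4 fR V_g)]/2 = [200 − √(200² − 4×200×3.27)]/2 = 3.33 m/s
Supergeostrophic (V > V_g = 3.27 m/s), as expected around a high.
Converting: 3.33 m/s × 1.944 = 6.47 knots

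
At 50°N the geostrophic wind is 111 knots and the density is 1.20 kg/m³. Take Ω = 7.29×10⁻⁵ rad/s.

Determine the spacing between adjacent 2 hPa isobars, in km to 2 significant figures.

26 km

Coriolis parameter at 50°N:
f = 2Ω sin φ = 2 × 7.29×10⁻⁵ × sin 50° = 1.12×10⁻⁴ s⁻¹
Wind speed in SI: 111 knots = 57.1 m/s
Geostrophic balance rearranged: |∂P/∂n| = f ρ V_g
|∂P/∂n| = 1.12×10⁻⁴ × 1.20 × 57.1 = 7.65×10⁻³ Pa/m
Isobar spacing: Δn = ΔP/|∂P/∂n| = 200 Pa / 7.65×10⁻³ Pa/m = 26132 m ≈ 26 km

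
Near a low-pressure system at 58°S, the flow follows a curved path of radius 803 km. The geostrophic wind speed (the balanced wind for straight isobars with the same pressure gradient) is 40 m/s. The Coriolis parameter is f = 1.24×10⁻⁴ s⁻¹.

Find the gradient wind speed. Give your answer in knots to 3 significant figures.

Around a low, centrifugal force acts outward with Coriolis, so pressure-gradient force balances both:
(1/ρ)|∂P/∂n| = fV + V²/R  →  V² + fR·V − fR·V_g = 0
With fR = 1.24×10⁻⁴ × 803×10³ m = 99.6 m/s:
V = [−fR + √((fR)² + 4 fR V_g)]/2 = [−99.6 + √(99.6² + 4×99.6×40)]/2 = 30.6 m/s
Subgeostrophic (V < V_g = 40 m/s), as expected around a low.
Converting: 30.6 m/s × 1.944 = 59.5 knots

59.5 knots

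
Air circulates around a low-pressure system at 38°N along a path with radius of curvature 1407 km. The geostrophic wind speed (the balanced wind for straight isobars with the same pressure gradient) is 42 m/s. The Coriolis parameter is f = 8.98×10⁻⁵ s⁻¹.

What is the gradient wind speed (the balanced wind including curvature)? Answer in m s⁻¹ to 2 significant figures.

33 m s⁻¹

Around a low, centrifugal force acts outward with Coriolis, so pressure-gradient force balances both:
(1/ρ)|∂P/∂n| = fV + V²/R  →  V² + fR·V − fR·V_g = 0
With fR = 8.98×10⁻⁵ × 1407×10³ m = 126 m/s:
V = [−fR + √((fR)² + 4 fR V_g)]/2 = [−126 + √(126² + 4×126×42)]/2 = 33.2 m/s
Subgeostrophic (V < V_g = 42 m/s), as expected around a low.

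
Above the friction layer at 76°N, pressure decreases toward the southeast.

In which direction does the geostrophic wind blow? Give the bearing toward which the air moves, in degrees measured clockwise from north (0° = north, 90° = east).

225°

The pressure-gradient force points toward the southeast (bearing 135°).
Geostrophic balance: in the Northern Hemisphere the Coriolis force deflects motion to the right, so the geostrophic wind blows 90° to the right of the pressure-gradient force (low pressure on the left).
Rotating 135° by 90° clockwise gives 225° — the wind blows toward the southwest.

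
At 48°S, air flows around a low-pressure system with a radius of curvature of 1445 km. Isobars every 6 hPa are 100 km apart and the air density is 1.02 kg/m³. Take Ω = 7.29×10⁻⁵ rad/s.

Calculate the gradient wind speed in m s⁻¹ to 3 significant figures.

42.7 m s⁻¹

Coriolis parameter at 48°S:
f = 2Ω sin φ = 2 × 7.29×10⁻⁵ × sin 48° = 1.08×10⁻⁴ s⁻¹
Pressure gradient: |∂P/∂n| = 600 Pa / 100000 m = 6.00×10⁻³ Pa/m
Geostrophic speed: V_g = |∂P/∂n|/(fρ) = 6.00×10⁻³/(1.08×10⁻⁴ × 1.02) = 54.3 m/s
Around a low, centrifugal force acts outward with Coriolis, so pressure-gradient force balances both:
(1/ρ)|∂P/∂n| = fV + V²/R  →  V² + fR·V − fR·V_g = 0
With fR = 1.08×10⁻⁴ × 1445×10³ m = 157 m/s:
V = [−fR + √((fR)² + 4 fR V_g)]/2 = [−157 + √(157² + 4×157×54.3)]/2 = 42.7 m/s
Subgeostrophic (V < V_g = 54.3 m/s), as expected around a low.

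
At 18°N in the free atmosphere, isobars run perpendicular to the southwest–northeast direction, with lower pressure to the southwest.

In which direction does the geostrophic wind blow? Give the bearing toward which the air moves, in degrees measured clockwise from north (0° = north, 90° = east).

315°

The pressure-gradient force points toward the southwest (bearing 225°).
Geostrophic balance: in the Northern Hemisphere the Coriolis force deflects motion to the right, so the geostrophic wind blows 90° to the right of the pressure-gradient force (low pressure on the left).
Rotating 225° by 90° clockwise gives 315° — the wind blows toward the northwest.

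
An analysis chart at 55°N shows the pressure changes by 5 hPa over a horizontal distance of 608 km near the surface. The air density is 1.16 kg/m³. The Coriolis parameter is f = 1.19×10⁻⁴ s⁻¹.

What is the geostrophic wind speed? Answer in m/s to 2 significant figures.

Pressure gradient: |∂P/∂n| = 500 Pa / 608000 m = 8.22×10⁻⁴ Pa/m
Geostrophic balance (pressure-gradient force = Coriolis force):
V_g = (1/(fρ)) |∂P/∂n| = 8.22×10⁻⁴ / (1.19×10⁻⁴ × 1.16) = 5.96 m/s

6.0 m/s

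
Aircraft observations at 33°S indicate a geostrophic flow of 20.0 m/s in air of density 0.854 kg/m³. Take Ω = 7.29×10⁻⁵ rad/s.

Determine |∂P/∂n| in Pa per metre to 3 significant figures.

Coriolis parameter at 33°S:
f = 2Ω sin φ = 2 × 7.29×10⁻⁵ × sin 33° = 7.94×10⁻⁵ s⁻¹
Geostrophic balance rearranged: |∂P/∂n| = f ρ V_g
|∂P/∂n| = 7.94×10⁻⁵ × 0.854 × 20.0 = 1.36×10⁻³ Pa/m

1.36×10⁻³ Pa/m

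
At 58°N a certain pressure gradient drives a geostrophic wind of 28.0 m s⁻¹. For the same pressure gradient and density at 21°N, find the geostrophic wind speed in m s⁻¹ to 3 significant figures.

With the same pressure gradient and density, V_g ∝ 1/f ∝ 1/sin φ.
V₂ = V₁ · sin φ₁ / sin φ₂ = 28.0 × sin 58° / sin 21°
V₂ = 28.0 × 0.8480/0.3584 = 66.3 m s⁻¹

66.3 m s⁻¹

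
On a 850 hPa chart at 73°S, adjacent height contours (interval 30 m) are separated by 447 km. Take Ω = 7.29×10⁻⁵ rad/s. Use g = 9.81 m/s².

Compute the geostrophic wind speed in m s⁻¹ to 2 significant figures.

4.7 m s⁻¹

Coriolis parameter at 73°S:
f = 2Ω sin φ = 2 × 7.29×10⁻⁵ × sin 73° = 1.39×10⁻⁴ s⁻¹
Height gradient: |∂Z/∂n| = 30 m / 447000 m = 6.71×10⁻⁵
On a pressure surface, geostrophic balance gives V_g = (g/f)|∂Z/∂n|:
V_g = 9.81 × 6.71×10⁻⁵ / 1.39×10⁻⁴ = 4.72 m/s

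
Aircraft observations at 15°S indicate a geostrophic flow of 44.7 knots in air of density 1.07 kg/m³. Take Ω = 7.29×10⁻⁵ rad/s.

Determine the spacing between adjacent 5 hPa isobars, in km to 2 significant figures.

540 km

Coriolis parameter at 15°S:
f = 2Ω sin φ = 2 × 7.29×10⁻⁵ × sin 15° = 3.77×10⁻⁵ s⁻¹
Wind speed in SI: 44.7 knots = 23.0 m/s
Geostrophic balance rearranged: |∂P/∂n| = f ρ V_g
|∂P/∂n| = 3.77×10⁻⁵ × 1.07 × 23.0 = 9.29×10⁻⁴ Pa/m
Isobar spacing: Δn = ΔP/|∂P/∂n| = 500 Pa / 9.29×10⁻⁴ Pa/m = 538501 m ≈ 540 km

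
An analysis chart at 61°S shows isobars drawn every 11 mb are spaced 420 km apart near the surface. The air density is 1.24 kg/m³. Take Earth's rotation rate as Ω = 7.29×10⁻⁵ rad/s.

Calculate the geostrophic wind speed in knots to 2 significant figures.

32 knots

Coriolis parameter at 61°S:
f = 2Ω sin φ = 2 × 7.29×10⁻⁵ × sin 61° = 1.28×10⁻⁴ s⁻¹
Pressure gradient: |∂P/∂n| = 1100 Pa / 420000 m = 2.62×10⁻³ Pa/m
Geostrophic balance (pressure-gradient force = Coriolis force):
V_g = (1/(fρ)) |∂P/∂n| = 2.62×10⁻³ / (1.28×10⁻⁴ × 1.24) = 16.6 m/s
Converting: 16.6 m/s × 1.944 = 32 knots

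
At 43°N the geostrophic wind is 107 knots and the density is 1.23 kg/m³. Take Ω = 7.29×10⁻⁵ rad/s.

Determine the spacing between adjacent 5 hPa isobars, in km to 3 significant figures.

Coriolis parameter at 43°N:
f = 2Ω sin φ = 2 × 7.29×10⁻⁵ × sin 43° = 9.94×10⁻⁵ s⁻¹
Wind speed in SI: 107 knots = 55.0 m/s
Geostrophic balance rearranged: |∂P/∂n| = f ρ V_g
|∂P/∂n| = 9.94×10⁻⁵ × 1.23 × 55.0 = 6.73×10⁻³ Pa/m
Isobar spacing: Δn = ΔP/|∂P/∂n| = 500 Pa / 6.73×10⁻³ Pa/m = 74268 m ≈ 74.3 km

74.3 km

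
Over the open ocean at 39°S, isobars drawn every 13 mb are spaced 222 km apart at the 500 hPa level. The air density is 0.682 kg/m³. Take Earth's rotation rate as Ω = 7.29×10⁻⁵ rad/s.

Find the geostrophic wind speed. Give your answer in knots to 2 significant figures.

Coriolis parameter at 39°S:
f = 2Ω sin φ = 2 × 7.29×10⁻⁵ × sin 39° = 9.18×10⁻⁵ s⁻¹
Pressure gradient: |∂P/∂n| = 1300 Pa / 222000 m = 5.86×10⁻³ Pa/m
Geostrophic balance (pressure-gradient force = Coriolis force):
V_g = (1/(fρ)) |∂P/∂n| = 5.86×10⁻³ / (9.18×10⁻⁵ × 0.682) = 93.6 m/s
Converting: 93.6 m/s × 1.944 = 180 knots

180 knots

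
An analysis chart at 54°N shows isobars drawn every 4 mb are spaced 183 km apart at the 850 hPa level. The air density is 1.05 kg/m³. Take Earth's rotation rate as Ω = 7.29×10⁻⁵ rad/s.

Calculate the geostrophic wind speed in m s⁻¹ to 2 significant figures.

18 m s⁻¹

Coriolis parameter at 54°N:
f = 2Ω sin φ = 2 × 7.29×10⁻⁵ × sin 54° = 1.18×10⁻⁴ s⁻¹
Pressure gradient: |∂P/∂n| = 400 Pa / 183000 m = 2.19×10⁻³ Pa/m
Geostrophic balance (pressure-gradient force = Coriolis force):
V_g = (1/(fρ)) |∂P/∂n| = 2.19×10⁻³ / (1.18×10⁻⁴ × 1.05) = 17.6 m/s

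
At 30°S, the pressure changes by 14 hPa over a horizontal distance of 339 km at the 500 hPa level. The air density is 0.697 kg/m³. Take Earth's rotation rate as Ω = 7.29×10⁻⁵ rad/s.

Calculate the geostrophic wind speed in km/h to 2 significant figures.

Coriolis parameter at 30°S:
f = 2Ω sin φ = 2 × 7.29×10⁻⁵ × sin 30° = 7.29×10⁻⁵ s⁻¹
Pressure gradient: |∂P/∂n| = 1400 Pa / 339000 m = 4.13×10⁻³ Pa/m
Geostrophic balance (pressure-gradient force = Coriolis force):
V_g = (1/(fρ)) |∂P/∂n| = 4.13×10⁻³ / (7.29×10⁻⁵ × 0.697) = 81.3 m/s
Converting: 81.3 m/s × 3.6 = 290 km/h

290 km/h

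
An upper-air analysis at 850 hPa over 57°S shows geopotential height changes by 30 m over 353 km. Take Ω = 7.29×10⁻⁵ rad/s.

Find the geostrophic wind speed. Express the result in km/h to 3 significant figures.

Coriolis parameter at 57°S:
f = 2Ω sin φ = 2 × 7.29×10⁻⁵ × sin 57° = 1.22×10⁻⁴ s⁻¹
Height gradient: |∂Z/∂n| = 30 m / 353000 m = 8.50×10⁻⁵
On a pressure surface, geostrophic balance gives V_g = (g/f)|∂Z/∂n|:
V_g = 9.81 × 8.50×10⁻⁵ / 1.22×10⁻⁴ = 6.82 m/s
Converting: 6.82 m/s × 3.6 = 24.5 km/h

24.5 km/h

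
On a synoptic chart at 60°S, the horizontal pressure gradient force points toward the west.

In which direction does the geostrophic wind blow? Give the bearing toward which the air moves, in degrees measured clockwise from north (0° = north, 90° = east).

The pressure-gradient force points toward the west (bearing 270°).
Geostrophic balance: in the Southern Hemisphere the Coriolis force deflects motion to the left, so the geostrophic wind blows 90° to the left of the pressure-gradient force (low pressure on the right).
Rotating 270° by 90° counterclockwise gives 180° — the wind blows toward the south.

180°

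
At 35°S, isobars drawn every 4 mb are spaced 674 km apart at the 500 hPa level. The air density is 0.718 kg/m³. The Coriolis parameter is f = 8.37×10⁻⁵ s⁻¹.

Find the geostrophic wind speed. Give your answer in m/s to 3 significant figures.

Pressure gradient: |∂P/∂n| = 400 Pa / 674000 m = 5.93×10⁻⁴ Pa/m
Geostrophic balance (pressure-gradient force = Coriolis force):
V_g = (1/(fρ)) |∂P/∂n| = 5.93×10⁻⁴ / (8.37×10⁻⁵ × 0.718) = 9.88 m/s

9.88 m/s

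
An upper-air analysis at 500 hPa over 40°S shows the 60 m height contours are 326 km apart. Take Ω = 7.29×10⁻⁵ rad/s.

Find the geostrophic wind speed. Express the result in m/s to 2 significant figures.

19 m/s

Coriolis parameter at 40°S:
f = 2Ω sin φ = 2 × 7.29×10⁻⁵ × sin 40° = 9.37×10⁻⁵ s⁻¹
Height gradient: |∂Z/∂n| = 60 m / 326000 m = 1.84×10⁻⁴
On a pressure surface, geostrophic balance gives V_g = (g/f)|∂Z/∂n|:
V_g = 9.81 × 1.84×10⁻⁴ / 9.37×10⁻⁵ = 19.3 m/s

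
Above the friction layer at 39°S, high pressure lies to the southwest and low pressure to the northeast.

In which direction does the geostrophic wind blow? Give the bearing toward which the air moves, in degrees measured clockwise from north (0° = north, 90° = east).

315°

The pressure-gradient force points toward the northeast (bearing 045°).
Geostrophic balance: in the Southern Hemisphere the Coriolis force deflects motion to the left, so the geostrophic wind blows 90° to the left of the pressure-gradient force (low pressure on the right).
Rotating 045° by 90° counterclockwise gives 315° — the wind blows toward the northwest.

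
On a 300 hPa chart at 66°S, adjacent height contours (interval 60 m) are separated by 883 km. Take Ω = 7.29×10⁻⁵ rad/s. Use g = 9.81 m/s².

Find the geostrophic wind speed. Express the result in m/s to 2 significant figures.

5.0 m/s

Coriolis parameter at 66°S:
f = 2Ω sin φ = 2 × 7.29×10⁻⁵ × sin 66° = 1.33×10⁻⁴ s⁻¹
Height gradient: |∂Z/∂n| = 60 m / 883000 m = 6.80×10⁻⁵
On a pressure surface, geostrophic balance gives V_g = (g/f)|∂Z/∂n|:
V_g = 9.81 × 6.80×10⁻⁵ / 1.33×10⁻⁴ = 5.00 m/s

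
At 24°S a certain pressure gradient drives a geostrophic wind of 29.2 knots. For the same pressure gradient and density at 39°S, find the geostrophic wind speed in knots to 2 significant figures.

With the same pressure gradient and density, V_g ∝ 1/f ∝ 1/sin φ.
V₂ = V₁ · sin φ₁ / sin φ₂ = 29.2 × sin 24° / sin 39°
V₂ = 29.2 × 0.4067/0.6293 = 19 knots

19 knots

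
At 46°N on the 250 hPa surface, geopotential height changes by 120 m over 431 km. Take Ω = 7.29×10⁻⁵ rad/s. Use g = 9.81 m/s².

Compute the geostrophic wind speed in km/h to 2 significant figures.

Coriolis parameter at 46°N:
f = 2Ω sin φ = 2 × 7.29×10⁻⁵ × sin 46° = 1.05×10⁻⁴ s⁻¹
Height gradient: |∂Z/∂n| = 120 m / 431000 m = 2.78×10⁻⁴
On a pressure surface, geostrophic balance gives V_g = (g/f)|∂Z/∂n|:
V_g = 9.81 × 2.78×10⁻⁴ / 1.05×10⁻⁴ = 26.0 m/s
Converting: 26.0 m/s × 3.6 = 94 km/h

94 km/h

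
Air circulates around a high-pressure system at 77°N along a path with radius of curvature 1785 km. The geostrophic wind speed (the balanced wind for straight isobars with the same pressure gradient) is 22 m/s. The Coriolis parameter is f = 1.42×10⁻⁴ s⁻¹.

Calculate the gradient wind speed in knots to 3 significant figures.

47.3 knots

Around a high, pressure-gradient force acts outward with centrifugal, so Coriolis balances both:
fV = (1/ρ)|∂P/∂n| + V²/R  →  V² − fR·V + fR·V_g = 0
With fR = 1.42×10⁻⁴ × 1785×10³ m = 253 m/s:
V = [fR − √((fR)² − 4 fR V_g)]/2 = [253 − √(253² − 4×253×22)]/2 = 24.3 m/s
Supergeostrophic (V > V_g = 22 m/s), as expected around a high.
Converting: 24.3 m/s × 1.944 = 47.3 knots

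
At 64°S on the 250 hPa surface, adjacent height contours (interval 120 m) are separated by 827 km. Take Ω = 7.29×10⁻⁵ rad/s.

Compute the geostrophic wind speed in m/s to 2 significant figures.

11 m/s

Coriolis parameter at 64°S:
f = 2Ω sin φ = 2 × 7.29×10⁻⁵ × sin 64° = 1.31×10⁻⁴ s⁻¹
Height gradient: |∂Z/∂n| = 120 m / 827000 m = 1.45×10⁻⁴
On a pressure surface, geostrophic balance gives V_g = (g/f)|∂Z/∂n|:
V_g = 9.81 × 1.45×10⁻⁴ / 1.31×10⁻⁴ = 10.9 m/s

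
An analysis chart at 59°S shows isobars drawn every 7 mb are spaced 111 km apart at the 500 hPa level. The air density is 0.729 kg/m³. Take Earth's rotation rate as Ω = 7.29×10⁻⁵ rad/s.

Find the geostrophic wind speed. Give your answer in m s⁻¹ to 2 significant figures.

Coriolis parameter at 59°S:
f = 2Ω sin φ = 2 × 7.29×10⁻⁵ × sin 59° = 1.25×10⁻⁴ s⁻¹
Pressure gradient: |∂P/∂n| = 700 Pa / 111000 m = 6.31×10⁻³ Pa/m
Geostrophic balance (pressure-gradient force = Coriolis force):
V_g = (1/(fρ)) |∂P/∂n| = 6.31×10⁻³ / (1.25×10⁻⁴ × 0.729) = 69.2 m/s

69 m s⁻¹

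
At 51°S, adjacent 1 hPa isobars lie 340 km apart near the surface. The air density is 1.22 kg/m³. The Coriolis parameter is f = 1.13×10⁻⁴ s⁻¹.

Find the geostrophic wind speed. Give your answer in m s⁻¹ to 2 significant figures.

Pressure gradient: |∂P/∂n| = 100 Pa / 340000 m = 2.94×10⁻⁴ Pa/m
Geostrophic balance (pressure-gradient force = Coriolis force):
V_g = (1/(fρ)) |∂P/∂n| = 2.94×10⁻⁴ / (1.13×10⁻⁴ × 1.22) = 2.13 m/s

2.1 m s⁻¹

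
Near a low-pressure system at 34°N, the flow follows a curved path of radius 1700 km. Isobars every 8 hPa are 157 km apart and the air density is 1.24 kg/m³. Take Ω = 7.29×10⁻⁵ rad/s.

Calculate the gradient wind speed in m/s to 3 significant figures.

Coriolis parameter at 34°N:
f = 2Ω sin φ = 2 × 7.29×10⁻⁵ × sin 34° = 8.15×10⁻⁵ s⁻¹
Pressure gradient: |∂P/∂n| = 800 Pa / 157000 m = 5.10×10⁻³ Pa/m
Geostrophic speed: V_g = |∂P/∂n|/(fρ) = 5.10×10⁻³/(8.15×10⁻⁵ × 1.24) = 50.4 m/s
Around a low, centrifugal force acts outward with Coriolis, so pressure-gradient force balances both:
(1/ρ)|∂P/∂n| = fV + V²/R  →  V² + fR·V − fR·V_g = 0
With fR = 8.15×10⁻⁵ × 1700×10³ m = 139 m/s:
V = [−fR + √((fR)² + 4 fR V_g)]/2 = [−139 + √(139² + 4×139×50.4)]/2 = 39.3 m/s
Subgeostrophic (V < V_g = 50.4 m/s), as expected around a low.

39.3 m/s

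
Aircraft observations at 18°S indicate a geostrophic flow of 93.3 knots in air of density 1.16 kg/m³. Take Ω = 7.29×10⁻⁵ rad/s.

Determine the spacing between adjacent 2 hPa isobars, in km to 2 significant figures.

80 km

Coriolis parameter at 18°S:
f = 2Ω sin φ = 2 × 7.29×10⁻⁵ × sin 18° = 4.51×10⁻⁵ s⁻¹
Wind speed in SI: 93.3 knots = 48.0 m/s
Geostrophic balance rearranged: |∂P/∂n| = f ρ V_g
|∂P/∂n| = 4.51×10⁻⁵ × 1.16 × 48.0 = 2.51×10⁻³ Pa/m
Isobar spacing: Δn = ΔP/|∂P/∂n| = 200 Pa / 2.51×10⁻³ Pa/m = 79728 m ≈ 80 km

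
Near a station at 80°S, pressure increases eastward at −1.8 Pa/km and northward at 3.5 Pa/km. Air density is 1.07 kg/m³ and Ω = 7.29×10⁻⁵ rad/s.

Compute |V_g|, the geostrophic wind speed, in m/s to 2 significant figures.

26 m/s

Coriolis parameter at 80°S:
f = 2Ω sin φ = 2 × 7.29×10⁻⁵ × sin 80° = 1.44×10⁻⁴ s⁻¹
In the Southern Hemisphere f is negative: f = −1.44×10⁻⁴ s⁻¹.
Component geostrophic relations (x east, y north):
u_g = −(1/(fρ)) ∂P/∂y,  v_g = (1/(fρ)) ∂P/∂x
u_g = −(3.5×10⁻³)/(−1.44×10⁻⁴ × 1.07) = 22.8 m/s;  v_g = (−1.8×10⁻³)/(−1.44×10⁻⁴ × 1.07) = 11.7 m/s
|V_g| = √(u_g² + v_g²) = 25.6 m/s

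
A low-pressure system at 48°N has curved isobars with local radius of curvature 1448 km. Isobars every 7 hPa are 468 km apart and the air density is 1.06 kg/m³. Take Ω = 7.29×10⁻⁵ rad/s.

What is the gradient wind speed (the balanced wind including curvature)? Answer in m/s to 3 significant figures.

12.1 m/s

Coriolis parameter at 48°N:
f = 2Ω sin φ = 2 × 7.29×10⁻⁵ × sin 48° = 1.08×10⁻⁴ s⁻¹
Pressure gradient: |∂P/∂n| = 700 Pa / 468000 m = 1.50×10⁻³ Pa/m
Geostrophic speed: V_g = |∂P/∂n|/(fρ) = 1.50×10⁻³/(1.08×10⁻⁴ × 1.06) = 13.0 m/s
Around a low, centrifugal force acts outward with Coriolis, so pressure-gradient force balances both:
(1/ρ)|∂P/∂n| = fV + V²/R  →  V² + fR·V − fR·V_g = 0
With fR = 1.08×10⁻⁴ × 1448×10³ m = 157 m/s:
V = [−fR + √((fR)² + 4 fR V_g)]/2 = [−157 + √(157² + 4×157×13)]/2 = 12.1 m/s
Subgeostrophic (V < V_g = 13 m/s), as expected around a low.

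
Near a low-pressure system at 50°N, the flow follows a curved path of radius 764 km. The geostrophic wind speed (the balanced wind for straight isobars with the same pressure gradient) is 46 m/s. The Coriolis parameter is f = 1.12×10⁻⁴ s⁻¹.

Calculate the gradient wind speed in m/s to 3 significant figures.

33.2 m/s

Around a low, centrifugal force acts outward with Coriolis, so pressure-gradient force balances both:
(1/ρ)|∂P/∂n| = fV + V²/R  →  V² + fR·V − fR·V_g = 0
With fR = 1.12×10⁻⁴ × 764×10³ m = 85.6 m/s:
V = [−fR + √((fR)² + 4 fR V_g)]/2 = [−85.6 + √(85.6² + 4×85.6×46)]/2 = 33.2 m/s
Subgeostrophic (V < V_g = 46 m/s), as expected around a low.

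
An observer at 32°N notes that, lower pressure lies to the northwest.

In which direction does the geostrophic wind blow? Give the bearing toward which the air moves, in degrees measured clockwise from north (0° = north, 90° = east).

045°

The pressure-gradient force points toward the northwest (bearing 315°).
Geostrophic balance: in the Northern Hemisphere the Coriolis force deflects motion to the right, so the geostrophic wind blows 90° to the right of the pressure-gradient force (low pressure on the left).
Rotating 315° by 90° clockwise gives 045° — the wind blows toward the northeast.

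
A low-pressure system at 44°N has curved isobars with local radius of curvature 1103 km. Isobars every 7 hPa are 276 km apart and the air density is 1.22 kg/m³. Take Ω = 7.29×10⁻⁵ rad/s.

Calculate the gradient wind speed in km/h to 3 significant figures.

63.8 km/h

Coriolis parameter at 44°N:
f = 2Ω sin φ = 2 × 7.29×10⁻⁵ × sin 44° = 1.01×10⁻⁴ s⁻¹
Pressure gradient: |∂P/∂n| = 700 Pa / 276000 m = 2.54×10⁻³ Pa/m
Geostrophic speed: V_g = |∂P/∂n|/(fρ) = 2.54×10⁻³/(1.01×10⁻⁴ × 1.22) = 20.5 m/s
Around a low, centrifugal force acts outward with Coriolis, so pressure-gradient force balances both:
(1/ρ)|∂P/∂n| = fV + V²/R  →  V² + fR·V − fR·V_g = 0
With fR = 1.01×10⁻⁴ × 1103×10³ m = 112 m/s:
V = [−fR + √((fR)² + 4 fR V_g)]/2 = [−112 + √(112² + 4×112×20.5)]/2 = 17.7 m/s
Subgeostrophic (V < V_g = 20.5 m/s), as expected around a low.
Converting: 17.7 m/s × 3.6 = 63.8 km/h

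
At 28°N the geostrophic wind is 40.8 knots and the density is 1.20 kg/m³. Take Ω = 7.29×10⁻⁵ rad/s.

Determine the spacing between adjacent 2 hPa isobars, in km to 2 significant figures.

120 km

Coriolis parameter at 28°N:
f = 2Ω sin φ = 2 × 7.29×10⁻⁵ × sin 28° = 6.84×10⁻⁵ s⁻¹
Wind speed in SI: 40.8 knots = 21.0 m/s
Geostrophic balance rearranged: |∂P/∂n| = f ρ V_g
|∂P/∂n| = 6.84×10⁻⁵ × 1.20 × 21.0 = 1.72×10⁻³ Pa/m
Isobar spacing: Δn = ΔP/|∂P/∂n| = 200 Pa / 1.72×10⁻³ Pa/m = 116007 m ≈ 120 km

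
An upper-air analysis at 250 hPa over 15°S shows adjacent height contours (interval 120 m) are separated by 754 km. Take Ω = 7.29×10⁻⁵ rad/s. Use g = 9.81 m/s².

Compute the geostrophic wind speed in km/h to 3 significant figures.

149 km/h

Coriolis parameter at 15°S:
f = 2Ω sin φ = 2 × 7.29×10⁻⁵ × sin 15° = 3.77×10⁻⁵ s⁻¹
Height gradient: |∂Z/∂n| = 120 m / 754000 m = 1.59×10⁻⁴
On a pressure surface, geostrophic balance gives V_g = (g/f)|∂Z/∂n|:
V_g = 9.81 × 1.59×10⁻⁴ / 3.77×10⁻⁵ = 41.4 m/s
Converting: 41.4 m/s × 3.6 = 149 km/h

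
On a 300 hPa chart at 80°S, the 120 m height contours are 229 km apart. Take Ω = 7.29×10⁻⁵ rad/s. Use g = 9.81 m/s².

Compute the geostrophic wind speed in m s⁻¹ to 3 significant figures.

Coriolis parameter at 80°S:
f = 2Ω sin φ = 2 × 7.29×10⁻⁵ × sin 80° = 1.44×10⁻⁴ s⁻¹
Height gradient: |∂Z/∂n| = 120 m / 229000 m = 5.24×10⁻⁴
On a pressure surface, geostrophic balance gives V_g = (g/f)|∂Z/∂n|:
V_g = 9.81 × 5.24×10⁻⁴ / 1.44×10⁻⁴ = 35.8 m/s

35.8 m s⁻¹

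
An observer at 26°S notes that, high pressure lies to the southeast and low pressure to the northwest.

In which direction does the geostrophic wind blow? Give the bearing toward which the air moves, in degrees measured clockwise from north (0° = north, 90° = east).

The pressure-gradient force points toward the northwest (bearing 315°).
Geostrophic balance: in the Southern Hemisphere the Coriolis force deflects motion to the left, so the geostrophic wind blows 90° to the left of the pressure-gradient force (low pressure on the right).
Rotating 315° by 90° counterclockwise gives 225° — the wind blows toward the southwest.

225°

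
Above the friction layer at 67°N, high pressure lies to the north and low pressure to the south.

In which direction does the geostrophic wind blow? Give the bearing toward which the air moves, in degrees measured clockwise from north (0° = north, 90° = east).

270°

The pressure-gradient force points toward the south (bearing 180°).
Geostrophic balance: in the Northern Hemisphere the Coriolis force deflects motion to the right, so the geostrophic wind blows 90° to the right of the pressure-gradient force (low pressure on the left).
Rotating 180° by 90° clockwise gives 270° — the wind blows toward the west.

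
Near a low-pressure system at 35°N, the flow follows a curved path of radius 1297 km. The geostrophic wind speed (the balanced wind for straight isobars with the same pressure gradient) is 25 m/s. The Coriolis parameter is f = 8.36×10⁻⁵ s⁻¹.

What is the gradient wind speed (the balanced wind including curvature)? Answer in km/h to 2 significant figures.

75 km/h

Around a low, centrifugal force acts outward with Coriolis, so pressure-gradient force balances both:
(1/ρ)|∂P/∂n| = fV + V²/R  →  V² + fR·V − fR·V_g = 0
With fR = 8.36×10⁻⁵ × 1297×10³ m = 108 m/s:
V = [−fR + √((fR)² + 4 fR V_g)]/2 = [−108 + √(108² + 4×108×25)]/2 = 21 m/s
Subgeostrophic (V < V_g = 25 m/s), as expected around a low.
Converting: 21 m/s × 3.6 = 75 km/h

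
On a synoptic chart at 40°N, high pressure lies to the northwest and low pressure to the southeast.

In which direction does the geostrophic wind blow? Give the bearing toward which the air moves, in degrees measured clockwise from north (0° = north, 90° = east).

225°

The pressure-gradient force points toward the southeast (bearing 135°).
Geostrophic balance: in the Northern Hemisphere the Coriolis force deflects motion to the right, so the geostrophic wind blows 90° to the right of the pressure-gradient force (low pressure on the left).
Rotating 135° by 90° clockwise gives 225° — the wind blows toward the southwest.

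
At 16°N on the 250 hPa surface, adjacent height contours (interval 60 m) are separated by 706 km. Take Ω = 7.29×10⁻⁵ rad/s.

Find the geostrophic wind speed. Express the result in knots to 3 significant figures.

40.3 knots

Coriolis parameter at 16°N:
f = 2Ω sin φ = 2 × 7.29×10⁻⁵ × sin 16° = 4.02×10⁻⁵ s⁻¹
Height gradient: |∂Z/∂n| = 60 m / 706000 m = 8.50×10⁻⁵
On a pressure surface, geostrophic balance gives V_g = (g/f)|∂Z/∂n|:
V_g = 9.81 × 8.50×10⁻⁵ / 4.02×10⁻⁵ = 20.7 m/s
Converting: 20.7 m/s × 1.944 = 40.3 knots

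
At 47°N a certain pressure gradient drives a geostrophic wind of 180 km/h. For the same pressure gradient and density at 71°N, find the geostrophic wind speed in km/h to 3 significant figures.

139 km/h

With the same pressure gradient and density, V_g ∝ 1/f ∝ 1/sin φ.
V₂ = V₁ · sin φ₁ / sin φ₂ = 180 × sin 47° / sin 71°
V₂ = 180 × 0.7314/0.9455 = 139 km/h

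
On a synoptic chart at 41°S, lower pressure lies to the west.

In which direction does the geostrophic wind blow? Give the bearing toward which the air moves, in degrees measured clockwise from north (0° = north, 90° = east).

180°

The pressure-gradient force points toward the west (bearing 270°).
Geostrophic balance: in the Southern Hemisphere the Coriolis force deflects motion to the left, so the geostrophic wind blows 90° to the left of the pressure-gradient force (low pressure on the right).
Rotating 270° by 90° counterclockwise gives 180° — the wind blows toward the south.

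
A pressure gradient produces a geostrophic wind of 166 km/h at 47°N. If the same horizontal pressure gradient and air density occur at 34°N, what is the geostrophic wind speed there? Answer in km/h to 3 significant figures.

With the same pressure gradient and density, V_g ∝ 1/f ∝ 1/sin φ.
V₂ = V₁ · sin φ₁ / sin φ₂ = 166 × sin 47° / sin 34°
V₂ = 166 × 0.7314/0.5592 = 217 km/h

217 km/h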